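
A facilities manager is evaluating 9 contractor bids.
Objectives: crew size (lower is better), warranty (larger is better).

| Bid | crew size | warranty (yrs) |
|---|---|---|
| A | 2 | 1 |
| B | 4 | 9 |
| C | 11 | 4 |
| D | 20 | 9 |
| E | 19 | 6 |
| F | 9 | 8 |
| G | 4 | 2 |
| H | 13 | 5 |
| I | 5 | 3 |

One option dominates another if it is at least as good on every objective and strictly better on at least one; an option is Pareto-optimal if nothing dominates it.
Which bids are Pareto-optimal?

A, B

A: not dominated (best crew size).
B: not dominated.
C: dominated by B (crew size 4≤11, warranty 9≥4).
D: dominated by B (crew size 4≤20, warranty 9≥9).
E: dominated by B (crew size 4≤19, warranty 9≥6).
F: dominated by B (crew size 4≤9, warranty 9≥8).
G: dominated by B (crew size 4≤4, warranty 9≥2).
H: dominated by B (crew size 4≤13, warranty 9≥5).
I: dominated by B (crew size 4≤5, warranty 9≥3).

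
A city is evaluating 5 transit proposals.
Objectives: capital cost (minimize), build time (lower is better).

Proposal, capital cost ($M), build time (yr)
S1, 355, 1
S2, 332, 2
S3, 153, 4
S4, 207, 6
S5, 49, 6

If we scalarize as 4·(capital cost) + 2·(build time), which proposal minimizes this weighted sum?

S5

S1: 4·355 + 2·1 = 1422
S2: 4·332 + 2·2 = 1332
S3: 4·153 + 2·4 = 620
S4: 4·207 + 2·6 = 840
S5: 4·49 + 2·6 = 208
Lowest: S5 at 208.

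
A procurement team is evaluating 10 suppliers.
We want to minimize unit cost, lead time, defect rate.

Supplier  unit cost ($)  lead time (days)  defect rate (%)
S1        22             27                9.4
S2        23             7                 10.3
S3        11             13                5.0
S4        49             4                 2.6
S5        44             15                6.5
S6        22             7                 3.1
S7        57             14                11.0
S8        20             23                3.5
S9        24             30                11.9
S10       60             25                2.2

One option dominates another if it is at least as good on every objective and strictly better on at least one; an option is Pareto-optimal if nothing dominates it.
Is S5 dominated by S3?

Yes

S3 vs S5: unit cost 11≤44, lead time 13≤15, defect rate 5.0≤6.5 — S3 is at least as good on every objective with at least one strict improvement.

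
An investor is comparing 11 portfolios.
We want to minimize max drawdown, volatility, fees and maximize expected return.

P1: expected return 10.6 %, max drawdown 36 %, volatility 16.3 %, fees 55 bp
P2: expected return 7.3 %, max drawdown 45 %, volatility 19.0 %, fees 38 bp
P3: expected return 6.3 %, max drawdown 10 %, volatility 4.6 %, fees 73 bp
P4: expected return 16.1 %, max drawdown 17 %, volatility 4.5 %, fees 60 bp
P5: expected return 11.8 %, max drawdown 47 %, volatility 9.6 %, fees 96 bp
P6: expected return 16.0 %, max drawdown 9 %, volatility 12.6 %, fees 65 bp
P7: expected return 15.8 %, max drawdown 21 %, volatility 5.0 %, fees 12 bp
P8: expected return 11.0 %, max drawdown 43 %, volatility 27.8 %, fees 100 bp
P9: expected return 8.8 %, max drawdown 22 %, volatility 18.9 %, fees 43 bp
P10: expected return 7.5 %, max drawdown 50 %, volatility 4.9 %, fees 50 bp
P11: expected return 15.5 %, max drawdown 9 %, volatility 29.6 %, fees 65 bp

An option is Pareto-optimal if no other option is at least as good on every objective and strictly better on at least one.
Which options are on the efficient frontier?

P3, P4, P6, P7, P10

P1: dominated by P7 (expected return 15.8≥10.6, max drawdown 21≤36, volatility 5.0≤16.3, fees 12≤55).
P2: dominated by P7 (expected return 15.8≥7.3, max drawdown 21≤45, volatility 5.0≤19.0, fees 12≤38).
P3: not dominated.
P4: not dominated (best expected return).
P5: dominated by P4 (expected return 16.1≥11.8, max drawdown 17≤47, volatility 4.5≤9.6, fees 60≤96).
P6: not dominated.
P7: not dominated (best fees).
P8: dominated by P4 (expected return 16.1≥11.0, max drawdown 17≤43, volatility 4.5≤27.8, fees 60≤100).
P9: dominated by P7 (expected return 15.8≥8.8, max drawdown 21≤22, volatility 5.0≤18.9, fees 12≤43).
P10: not dominated.
P11: dominated by P6 (expected return 16.0≥15.5, max drawdown 9≤9, volatility 12.6≤29.6, fees 65≤65).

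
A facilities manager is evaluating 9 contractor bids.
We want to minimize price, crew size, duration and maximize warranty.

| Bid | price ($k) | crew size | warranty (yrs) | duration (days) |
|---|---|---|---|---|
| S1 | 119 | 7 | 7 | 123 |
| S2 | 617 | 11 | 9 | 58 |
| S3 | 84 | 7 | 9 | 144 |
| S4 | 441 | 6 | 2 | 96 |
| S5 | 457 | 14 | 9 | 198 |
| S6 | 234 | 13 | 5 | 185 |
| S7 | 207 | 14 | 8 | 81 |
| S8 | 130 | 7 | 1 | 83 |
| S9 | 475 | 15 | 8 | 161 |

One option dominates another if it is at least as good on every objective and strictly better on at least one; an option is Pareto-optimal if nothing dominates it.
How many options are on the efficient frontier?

6

S1: not dominated.
S2: not dominated (best duration).
S3: not dominated (best price).
S4: not dominated (best crew size).
S5: dominated by S3 (price 84≤457, crew size 7≤14, warranty 9≥9, duration 144≤198).
S6: dominated by S1 (price 119≤234, crew size 7≤13, warranty 7≥5, duration 123≤185).
S7: not dominated.
S8: not dominated.
S9: dominated by S3 (price 84≤475, crew size 7≤15, warranty 9≥8, duration 144≤161).
Pareto-optimal: S1, S2, S3, S4, S7, S8 → 6.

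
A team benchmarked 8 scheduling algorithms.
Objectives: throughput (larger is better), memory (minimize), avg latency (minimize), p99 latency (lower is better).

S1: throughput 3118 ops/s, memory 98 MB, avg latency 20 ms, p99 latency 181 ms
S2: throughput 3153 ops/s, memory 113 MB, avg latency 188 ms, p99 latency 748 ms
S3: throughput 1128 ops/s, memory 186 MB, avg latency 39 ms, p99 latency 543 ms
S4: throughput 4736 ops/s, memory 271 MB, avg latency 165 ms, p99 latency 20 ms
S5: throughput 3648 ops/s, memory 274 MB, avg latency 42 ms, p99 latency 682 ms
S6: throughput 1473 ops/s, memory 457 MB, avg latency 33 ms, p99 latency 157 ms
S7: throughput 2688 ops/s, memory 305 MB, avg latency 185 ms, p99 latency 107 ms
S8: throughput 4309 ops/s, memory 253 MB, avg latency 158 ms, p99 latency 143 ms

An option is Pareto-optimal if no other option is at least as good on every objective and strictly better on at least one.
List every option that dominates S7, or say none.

S4: throughput 4736≥2688, memory 271≤305, avg latency 165≤185, p99 latency 20≤107 — dominates S7.
Others (S1, S2, S3, S5, S6, S8) are each worse than S7 on at least one objective.

S4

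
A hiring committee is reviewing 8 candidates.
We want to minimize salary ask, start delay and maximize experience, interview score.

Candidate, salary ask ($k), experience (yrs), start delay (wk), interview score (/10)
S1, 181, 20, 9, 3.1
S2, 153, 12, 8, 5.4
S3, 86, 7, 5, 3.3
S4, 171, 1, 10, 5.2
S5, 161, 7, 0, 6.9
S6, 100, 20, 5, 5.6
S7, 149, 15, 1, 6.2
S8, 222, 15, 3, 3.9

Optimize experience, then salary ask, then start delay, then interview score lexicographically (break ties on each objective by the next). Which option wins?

First maximize experience: best is 20, kept {S1, S6}.
Then minimize salary ask: best is 100, kept {S6}.

S6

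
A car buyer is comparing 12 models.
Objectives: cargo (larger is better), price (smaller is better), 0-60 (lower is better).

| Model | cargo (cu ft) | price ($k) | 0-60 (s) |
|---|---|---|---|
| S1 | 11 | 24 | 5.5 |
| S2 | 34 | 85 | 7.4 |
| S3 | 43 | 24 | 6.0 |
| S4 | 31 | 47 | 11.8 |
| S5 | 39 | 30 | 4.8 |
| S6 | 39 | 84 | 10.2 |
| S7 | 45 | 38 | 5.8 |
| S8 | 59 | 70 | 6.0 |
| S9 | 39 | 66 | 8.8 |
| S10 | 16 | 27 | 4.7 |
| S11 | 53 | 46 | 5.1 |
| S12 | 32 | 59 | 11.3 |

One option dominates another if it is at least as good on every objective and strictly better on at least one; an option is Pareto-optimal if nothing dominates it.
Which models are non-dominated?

S1, S3, S5, S7, S8, S10, S11

S1: not dominated.
S2: dominated by S3 (cargo 43≥34, price 24≤85, 0-60 6.0≤7.4).
S3: not dominated.
S4: dominated by S3 (cargo 43≥31, price 24≤47, 0-60 6.0≤11.8).
S5: not dominated.
S6: dominated by S3 (cargo 43≥39, price 24≤84, 0-60 6.0≤10.2).
S7: not dominated.
S8: not dominated (best cargo).
S9: dominated by S3 (cargo 43≥39, price 24≤66, 0-60 6.0≤8.8).
S10: not dominated (best 0-60).
S11: not dominated.
S12: dominated by S3 (cargo 43≥32, price 24≤59, 0-60 6.0≤11.3).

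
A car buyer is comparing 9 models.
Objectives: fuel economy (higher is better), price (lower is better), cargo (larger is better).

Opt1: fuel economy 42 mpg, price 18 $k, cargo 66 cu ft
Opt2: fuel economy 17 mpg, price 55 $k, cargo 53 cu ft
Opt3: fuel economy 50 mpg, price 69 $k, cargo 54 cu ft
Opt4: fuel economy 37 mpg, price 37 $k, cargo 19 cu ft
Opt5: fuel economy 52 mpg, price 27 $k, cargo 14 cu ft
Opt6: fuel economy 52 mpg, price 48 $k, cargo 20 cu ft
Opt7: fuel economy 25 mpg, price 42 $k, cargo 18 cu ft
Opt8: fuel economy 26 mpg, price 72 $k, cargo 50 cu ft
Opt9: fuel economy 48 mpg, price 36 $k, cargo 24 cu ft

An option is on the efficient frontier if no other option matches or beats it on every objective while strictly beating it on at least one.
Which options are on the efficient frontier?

Opt1, Opt3, Opt5, Opt6, Opt9

Opt1: not dominated (best price).
Opt2: dominated by Opt1 (fuel economy 42≥17, price 18≤55, cargo 66≥53).
Opt3: not dominated.
Opt4: dominated by Opt1 (fuel economy 42≥37, price 18≤37, cargo 66≥19).
Opt5: not dominated.
Opt6: not dominated.
Opt7: dominated by Opt1 (fuel economy 42≥25, price 18≤42, cargo 66≥18).
Opt8: dominated by Opt1 (fuel economy 42≥26, price 18≤72, cargo 66≥50).
Opt9: not dominated.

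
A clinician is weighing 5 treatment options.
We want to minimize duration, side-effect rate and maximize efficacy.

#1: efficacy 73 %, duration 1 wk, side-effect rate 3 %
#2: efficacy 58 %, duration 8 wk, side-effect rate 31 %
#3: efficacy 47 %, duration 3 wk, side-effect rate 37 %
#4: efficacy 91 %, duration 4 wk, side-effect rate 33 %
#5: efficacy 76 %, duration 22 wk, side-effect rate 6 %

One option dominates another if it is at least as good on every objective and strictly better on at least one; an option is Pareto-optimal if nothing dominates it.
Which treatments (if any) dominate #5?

none

#1: worse on efficacy (73 vs 76).
#2: worse on efficacy (58 vs 76).
#3: worse on efficacy (47 vs 76).
#4: worse on side-effect rate (33 vs 6).
No option dominates #5.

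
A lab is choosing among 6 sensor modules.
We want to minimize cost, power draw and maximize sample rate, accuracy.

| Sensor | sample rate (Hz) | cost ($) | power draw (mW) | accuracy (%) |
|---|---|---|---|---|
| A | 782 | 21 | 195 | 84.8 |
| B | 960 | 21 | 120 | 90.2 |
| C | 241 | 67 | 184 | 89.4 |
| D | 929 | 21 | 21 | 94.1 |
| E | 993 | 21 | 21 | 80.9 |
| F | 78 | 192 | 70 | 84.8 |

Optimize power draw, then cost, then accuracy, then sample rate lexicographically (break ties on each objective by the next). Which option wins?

D

First minimize power draw: best is 21, kept {D, E}.
Then minimize cost: best is 21, kept {D, E}.
Then maximize accuracy: best is 94.1, kept {D}.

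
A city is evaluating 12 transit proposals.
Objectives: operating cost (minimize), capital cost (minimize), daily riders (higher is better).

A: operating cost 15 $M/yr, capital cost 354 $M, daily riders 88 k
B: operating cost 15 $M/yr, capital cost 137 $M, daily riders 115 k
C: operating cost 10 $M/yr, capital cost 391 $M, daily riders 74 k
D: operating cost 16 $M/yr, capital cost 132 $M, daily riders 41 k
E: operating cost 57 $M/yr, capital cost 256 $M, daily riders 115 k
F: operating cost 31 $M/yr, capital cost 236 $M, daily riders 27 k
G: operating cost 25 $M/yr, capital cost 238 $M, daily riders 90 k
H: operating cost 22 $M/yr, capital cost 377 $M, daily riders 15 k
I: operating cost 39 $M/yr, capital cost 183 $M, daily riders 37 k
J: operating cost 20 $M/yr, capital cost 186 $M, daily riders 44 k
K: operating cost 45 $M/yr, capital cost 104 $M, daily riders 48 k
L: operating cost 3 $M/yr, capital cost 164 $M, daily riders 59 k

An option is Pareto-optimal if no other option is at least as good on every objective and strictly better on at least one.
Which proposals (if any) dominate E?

B: operating cost 15≤57, capital cost 137≤256, daily riders 115≥115 — dominates E.
Others (A, C, D, F, G, H, I, J, K, L) are each worse than E on at least one objective.

B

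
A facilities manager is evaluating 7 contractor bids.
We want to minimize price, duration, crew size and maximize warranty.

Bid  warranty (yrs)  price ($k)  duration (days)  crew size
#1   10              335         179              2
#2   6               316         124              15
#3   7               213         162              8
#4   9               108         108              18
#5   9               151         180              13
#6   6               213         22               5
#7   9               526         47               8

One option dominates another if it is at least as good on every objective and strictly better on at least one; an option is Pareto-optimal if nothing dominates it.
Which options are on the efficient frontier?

#1: not dominated (best warranty).
#2: dominated by #6 (warranty 6≥6, price 213≤316, duration 22≤124, crew size 5≤15).
#3: not dominated.
#4: not dominated (best price).
#5: not dominated.
#6: not dominated (best duration).
#7: not dominated.

#1, #3, #4, #5, #6, #7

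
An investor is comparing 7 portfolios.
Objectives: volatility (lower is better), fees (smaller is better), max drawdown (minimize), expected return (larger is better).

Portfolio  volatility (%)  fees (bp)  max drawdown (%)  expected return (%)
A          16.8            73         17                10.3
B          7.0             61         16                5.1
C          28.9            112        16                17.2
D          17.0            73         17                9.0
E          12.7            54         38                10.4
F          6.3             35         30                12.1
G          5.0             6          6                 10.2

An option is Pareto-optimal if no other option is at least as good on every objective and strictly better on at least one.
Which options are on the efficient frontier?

A: not dominated.
B: dominated by G (volatility 5.0≤7.0, fees 6≤61, max drawdown 6≤16, expected return 10.2≥5.1).
C: not dominated (best expected return).
D: dominated by A (volatility 16.8≤17.0, fees 73≤73, max drawdown 17≤17, expected return 10.3≥9.0).
E: dominated by F (volatility 6.3≤12.7, fees 35≤54, max drawdown 30≤38, expected return 12.1≥10.4).
F: not dominated.
G: not dominated (best volatility).

A, C, F, G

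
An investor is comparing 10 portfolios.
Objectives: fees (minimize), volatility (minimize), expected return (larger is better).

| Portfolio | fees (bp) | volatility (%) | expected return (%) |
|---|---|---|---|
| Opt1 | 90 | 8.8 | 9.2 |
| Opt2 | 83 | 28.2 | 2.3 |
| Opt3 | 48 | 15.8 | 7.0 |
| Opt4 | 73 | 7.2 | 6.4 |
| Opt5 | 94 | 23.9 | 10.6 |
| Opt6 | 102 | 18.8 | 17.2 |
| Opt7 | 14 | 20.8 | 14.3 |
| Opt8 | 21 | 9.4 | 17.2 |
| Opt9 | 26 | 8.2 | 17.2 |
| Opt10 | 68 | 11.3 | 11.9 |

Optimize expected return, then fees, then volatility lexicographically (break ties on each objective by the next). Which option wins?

Opt8

First maximize expected return: best is 17.2, kept {Opt6, Opt8, Opt9}.
Then minimize fees: best is 21, kept {Opt8}.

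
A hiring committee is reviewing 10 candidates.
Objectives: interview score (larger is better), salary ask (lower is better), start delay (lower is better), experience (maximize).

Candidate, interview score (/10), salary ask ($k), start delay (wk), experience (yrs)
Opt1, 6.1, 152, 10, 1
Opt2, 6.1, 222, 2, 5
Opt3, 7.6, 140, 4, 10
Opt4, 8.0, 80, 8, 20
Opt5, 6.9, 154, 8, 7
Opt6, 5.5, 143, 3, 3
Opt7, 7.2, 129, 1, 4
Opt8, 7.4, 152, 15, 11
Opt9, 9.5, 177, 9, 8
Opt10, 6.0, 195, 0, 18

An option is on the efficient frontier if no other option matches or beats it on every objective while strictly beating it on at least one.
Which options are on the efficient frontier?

Opt2, Opt3, Opt4, Opt7, Opt9, Opt10

Opt1: dominated by Opt3 (interview score 7.6≥6.1, salary ask 140≤152, start delay 4≤10, experience 10≥1).
Opt2: not dominated.
Opt3: not dominated.
Opt4: not dominated (best salary ask).
Opt5: dominated by Opt3 (interview score 7.6≥6.9, salary ask 140≤154, start delay 4≤8, experience 10≥7).
Opt6: dominated by Opt7 (interview score 7.2≥5.5, salary ask 129≤143, start delay 1≤3, experience 4≥3).
Opt7: not dominated.
Opt8: dominated by Opt4 (interview score 8.0≥7.4, salary ask 80≤152, start delay 8≤15, experience 20≥11).
Opt9: not dominated (best interview score).
Opt10: not dominated (best start delay).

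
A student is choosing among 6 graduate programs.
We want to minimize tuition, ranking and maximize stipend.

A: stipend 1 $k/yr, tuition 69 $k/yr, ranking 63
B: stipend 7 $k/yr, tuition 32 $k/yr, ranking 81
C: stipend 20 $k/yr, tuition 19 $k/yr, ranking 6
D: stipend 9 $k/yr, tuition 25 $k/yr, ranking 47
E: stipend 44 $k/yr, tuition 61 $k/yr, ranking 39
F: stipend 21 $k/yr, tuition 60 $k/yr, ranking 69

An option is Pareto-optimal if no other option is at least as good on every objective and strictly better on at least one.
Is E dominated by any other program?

No

A: worse on stipend (1 vs 44).
B: worse on stipend (7 vs 44).
C: worse on stipend (20 vs 44).
D: worse on stipend (9 vs 44).
F: worse on stipend (21 vs 44).
No option is at least as good as E on every objective and strictly better on one.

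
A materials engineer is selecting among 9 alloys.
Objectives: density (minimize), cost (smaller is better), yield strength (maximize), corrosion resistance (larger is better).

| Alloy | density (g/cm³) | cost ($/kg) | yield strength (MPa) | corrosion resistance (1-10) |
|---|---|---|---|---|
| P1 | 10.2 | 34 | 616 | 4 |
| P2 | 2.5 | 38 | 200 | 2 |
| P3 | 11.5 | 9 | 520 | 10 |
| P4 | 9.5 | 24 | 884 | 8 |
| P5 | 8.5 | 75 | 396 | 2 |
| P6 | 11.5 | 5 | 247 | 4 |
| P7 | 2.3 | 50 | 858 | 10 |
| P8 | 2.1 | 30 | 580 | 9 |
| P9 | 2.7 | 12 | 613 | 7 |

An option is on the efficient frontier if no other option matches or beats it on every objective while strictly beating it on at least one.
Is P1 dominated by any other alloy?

Yes

P4 vs P1: density 9.5≤10.2, cost 24≤34, yield strength 884≥616, corrosion resistance 8≥4 — P4 is at least as good on every objective and strictly better on at least one, so P4 dominates P1.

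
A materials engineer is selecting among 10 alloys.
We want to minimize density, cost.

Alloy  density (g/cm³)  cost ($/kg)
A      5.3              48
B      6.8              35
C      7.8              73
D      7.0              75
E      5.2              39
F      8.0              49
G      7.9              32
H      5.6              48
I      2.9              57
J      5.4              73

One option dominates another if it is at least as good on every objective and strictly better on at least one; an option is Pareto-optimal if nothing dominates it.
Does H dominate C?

H vs C: density 5.6≤7.8, cost 48≤73 — H is at least as good on every objective with at least one strict improvement.

Yes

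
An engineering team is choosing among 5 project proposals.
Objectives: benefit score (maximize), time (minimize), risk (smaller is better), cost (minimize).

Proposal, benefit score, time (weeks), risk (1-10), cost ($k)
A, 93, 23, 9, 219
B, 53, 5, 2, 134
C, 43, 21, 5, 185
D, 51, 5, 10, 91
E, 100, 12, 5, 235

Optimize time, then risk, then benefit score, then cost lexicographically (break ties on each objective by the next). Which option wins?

B

First minimize time: best is 5, kept {B, D}.
Then minimize risk: best is 2, kept {B}.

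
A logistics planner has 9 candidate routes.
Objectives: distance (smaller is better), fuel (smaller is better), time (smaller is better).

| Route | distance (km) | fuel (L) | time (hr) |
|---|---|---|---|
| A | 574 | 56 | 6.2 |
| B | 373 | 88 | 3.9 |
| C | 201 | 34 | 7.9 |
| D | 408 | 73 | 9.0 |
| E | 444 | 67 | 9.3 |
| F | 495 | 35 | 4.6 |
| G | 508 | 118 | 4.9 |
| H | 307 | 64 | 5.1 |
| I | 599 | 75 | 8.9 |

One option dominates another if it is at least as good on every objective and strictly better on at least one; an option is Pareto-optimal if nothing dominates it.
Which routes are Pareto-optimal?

A: dominated by F (distance 495≤574, fuel 35≤56, time 4.6≤6.2).
B: not dominated (best time).
C: not dominated (best distance).
D: dominated by C (distance 201≤408, fuel 34≤73, time 7.9≤9.0).
E: dominated by C (distance 201≤444, fuel 34≤67, time 7.9≤9.3).
F: not dominated.
G: dominated by B (distance 373≤508, fuel 88≤118, time 3.9≤4.9).
H: not dominated.
I: dominated by A (distance 574≤599, fuel 56≤75, time 6.2≤8.9).

B, C, F, H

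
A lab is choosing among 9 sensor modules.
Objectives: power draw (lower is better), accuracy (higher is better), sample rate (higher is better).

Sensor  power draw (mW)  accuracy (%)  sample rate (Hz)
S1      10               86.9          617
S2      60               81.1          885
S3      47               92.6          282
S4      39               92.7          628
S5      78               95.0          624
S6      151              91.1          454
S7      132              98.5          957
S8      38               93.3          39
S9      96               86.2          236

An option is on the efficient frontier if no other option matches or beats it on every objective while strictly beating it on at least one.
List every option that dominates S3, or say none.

S4: power draw 39≤47, accuracy 92.7≥92.6, sample rate 628≥282 — dominates S3.
Others (S1, S2, S5, S6, S7, S8, S9) are each worse than S3 on at least one objective.

S4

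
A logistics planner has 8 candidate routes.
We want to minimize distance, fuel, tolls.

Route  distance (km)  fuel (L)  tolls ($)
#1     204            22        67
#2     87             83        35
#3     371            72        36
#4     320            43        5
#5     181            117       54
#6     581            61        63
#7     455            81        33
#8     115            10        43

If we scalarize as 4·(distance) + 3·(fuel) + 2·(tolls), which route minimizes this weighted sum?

#8

#1: 4·204 + 3·22 + 2·67 = 1016
#2: 4·87 + 3·83 + 2·35 = 667
#3: 4·371 + 3·72 + 2·36 = 1772
#4: 4·320 + 3·43 + 2·5 = 1419
#5: 4·181 + 3·117 + 2·54 = 1183
#6: 4·581 + 3·61 + 2·63 = 2633
#7: 4·455 + 3·81 + 2·33 = 2129
#8: 4·115 + 3·10 + 2·43 = 576
Lowest: #8 at 576.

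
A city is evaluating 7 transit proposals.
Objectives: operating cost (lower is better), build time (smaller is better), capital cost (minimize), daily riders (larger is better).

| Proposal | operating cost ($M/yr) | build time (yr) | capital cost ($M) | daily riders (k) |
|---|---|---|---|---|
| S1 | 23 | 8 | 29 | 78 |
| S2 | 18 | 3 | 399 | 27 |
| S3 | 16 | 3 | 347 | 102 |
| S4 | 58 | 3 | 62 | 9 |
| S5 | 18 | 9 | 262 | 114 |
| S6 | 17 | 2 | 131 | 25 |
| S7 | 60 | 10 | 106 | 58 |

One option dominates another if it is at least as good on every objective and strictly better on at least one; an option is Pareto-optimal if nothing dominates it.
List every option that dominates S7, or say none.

S1

S1: operating cost 23≤60, build time 8≤10, capital cost 29≤106, daily riders 78≥58 — dominates S7.
Others (S2, S3, S4, S5, S6) are each worse than S7 on at least one objective.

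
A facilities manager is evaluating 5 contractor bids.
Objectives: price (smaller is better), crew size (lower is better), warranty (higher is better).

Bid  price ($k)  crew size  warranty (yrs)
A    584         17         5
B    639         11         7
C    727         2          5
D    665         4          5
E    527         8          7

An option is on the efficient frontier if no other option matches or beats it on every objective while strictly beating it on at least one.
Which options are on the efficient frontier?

C, D, E

A: dominated by E (price 527≤584, crew size 8≤17, warranty 7≥5).
B: dominated by E (price 527≤639, crew size 8≤11, warranty 7≥7).
C: not dominated (best crew size).
D: not dominated.
E: not dominated (best price).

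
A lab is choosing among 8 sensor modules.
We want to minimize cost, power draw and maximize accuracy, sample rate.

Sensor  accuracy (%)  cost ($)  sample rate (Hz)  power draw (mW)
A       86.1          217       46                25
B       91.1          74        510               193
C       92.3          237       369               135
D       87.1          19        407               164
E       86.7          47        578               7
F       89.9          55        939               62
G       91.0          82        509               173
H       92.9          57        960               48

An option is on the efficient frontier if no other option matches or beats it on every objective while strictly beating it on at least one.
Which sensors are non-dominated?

D, E, F, H

A: dominated by E (accuracy 86.7≥86.1, cost 47≤217, sample rate 578≥46, power draw 7≤25).
B: dominated by H (accuracy 92.9≥91.1, cost 57≤74, sample rate 960≥510, power draw 48≤193).
C: dominated by H (accuracy 92.9≥92.3, cost 57≤237, sample rate 960≥369, power draw 48≤135).
D: not dominated (best cost).
E: not dominated (best power draw).
F: not dominated.
G: dominated by H (accuracy 92.9≥91.0, cost 57≤82, sample rate 960≥509, power draw 48≤173).
H: not dominated (best accuracy).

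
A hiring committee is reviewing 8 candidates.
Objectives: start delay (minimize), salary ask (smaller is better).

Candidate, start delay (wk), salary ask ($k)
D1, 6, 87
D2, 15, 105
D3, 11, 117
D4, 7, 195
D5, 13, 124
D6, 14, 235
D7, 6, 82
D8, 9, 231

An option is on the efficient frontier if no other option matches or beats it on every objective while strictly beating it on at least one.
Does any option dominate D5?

D1 vs D5: start delay 6≤13, salary ask 87≤124 — D1 is at least as good on every objective and strictly better on at least one, so D1 dominates D5.

Yes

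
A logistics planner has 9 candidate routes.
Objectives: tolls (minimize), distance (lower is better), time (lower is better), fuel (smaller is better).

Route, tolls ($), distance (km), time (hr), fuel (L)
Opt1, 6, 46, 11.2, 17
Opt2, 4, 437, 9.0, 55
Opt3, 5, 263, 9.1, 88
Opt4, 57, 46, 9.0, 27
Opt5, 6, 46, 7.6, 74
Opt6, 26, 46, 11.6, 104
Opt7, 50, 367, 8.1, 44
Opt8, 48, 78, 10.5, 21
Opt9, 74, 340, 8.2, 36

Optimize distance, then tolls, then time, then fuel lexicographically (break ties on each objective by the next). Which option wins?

First minimize distance: best is 46, kept {Opt1, Opt4, Opt5, Opt6}.
Then minimize tolls: best is 6, kept {Opt1, Opt5}.
Then minimize time: best is 7.6, kept {Opt5}.

Opt5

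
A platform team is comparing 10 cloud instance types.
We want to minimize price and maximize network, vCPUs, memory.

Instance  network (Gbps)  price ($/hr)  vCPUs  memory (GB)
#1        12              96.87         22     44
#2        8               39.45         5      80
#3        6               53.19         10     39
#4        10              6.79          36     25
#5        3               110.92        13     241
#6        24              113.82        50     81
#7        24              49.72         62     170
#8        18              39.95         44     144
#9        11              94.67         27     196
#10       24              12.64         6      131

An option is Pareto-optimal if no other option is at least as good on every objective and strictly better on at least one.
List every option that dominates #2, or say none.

#10: network 24≥8, price 12.64≤39.45, vCPUs 6≥5, memory 131≥80 — dominates #2.
Others (#1, #3, #4, #5, #6, #7, #8, #9) are each worse than #2 on at least one objective.

#10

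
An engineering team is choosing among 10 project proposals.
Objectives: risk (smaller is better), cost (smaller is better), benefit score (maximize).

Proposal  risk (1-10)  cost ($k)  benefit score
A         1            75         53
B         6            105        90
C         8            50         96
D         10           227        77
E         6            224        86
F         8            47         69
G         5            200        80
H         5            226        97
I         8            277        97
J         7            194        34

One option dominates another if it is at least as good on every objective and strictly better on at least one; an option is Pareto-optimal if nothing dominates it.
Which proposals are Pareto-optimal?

A, B, C, F, G, H

A: not dominated (best risk).
B: not dominated.
C: not dominated.
D: dominated by B (risk 6≤10, cost 105≤227, benefit score 90≥77).
E: dominated by B (risk 6≤6, cost 105≤224, benefit score 90≥86).
F: not dominated (best cost).
G: not dominated.
H: not dominated.
I: dominated by H (risk 5≤8, cost 226≤277, benefit score 97≥97).
J: dominated by A (risk 1≤7, cost 75≤194, benefit score 53≥34).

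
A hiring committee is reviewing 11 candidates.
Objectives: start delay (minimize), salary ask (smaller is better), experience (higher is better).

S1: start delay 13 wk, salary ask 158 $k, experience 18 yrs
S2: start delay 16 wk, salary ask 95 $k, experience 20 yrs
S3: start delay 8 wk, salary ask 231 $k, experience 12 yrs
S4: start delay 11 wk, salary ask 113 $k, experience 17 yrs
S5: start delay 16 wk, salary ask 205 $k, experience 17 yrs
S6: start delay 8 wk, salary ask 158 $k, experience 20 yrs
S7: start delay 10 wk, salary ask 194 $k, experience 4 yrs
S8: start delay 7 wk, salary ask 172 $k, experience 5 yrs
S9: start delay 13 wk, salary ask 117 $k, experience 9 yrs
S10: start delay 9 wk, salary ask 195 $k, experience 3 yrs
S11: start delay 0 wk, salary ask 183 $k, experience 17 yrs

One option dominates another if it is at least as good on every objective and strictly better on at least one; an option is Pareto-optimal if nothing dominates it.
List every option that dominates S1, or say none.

S6: start delay 8≤13, salary ask 158≤158, experience 20≥18 — dominates S1.
Others (S2, S3, S4, S5, S7, S8, S9, S10, S11) are each worse than S1 on at least one objective.

S6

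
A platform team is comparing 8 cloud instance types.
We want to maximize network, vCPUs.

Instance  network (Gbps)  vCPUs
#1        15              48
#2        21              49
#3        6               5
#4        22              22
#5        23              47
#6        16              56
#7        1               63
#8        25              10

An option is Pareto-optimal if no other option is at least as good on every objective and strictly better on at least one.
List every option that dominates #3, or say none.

#1: network 15≥6, vCPUs 48≥5 — dominates #3.
#2: network 21≥6, vCPUs 49≥5 — dominates #3.
#4: network 22≥6, vCPUs 22≥5 — dominates #3.
#5: network 23≥6, vCPUs 47≥5 — dominates #3.
#6: network 16≥6, vCPUs 56≥5 — dominates #3.
#8: network 25≥6, vCPUs 10≥5 — dominates #3.
Others (#7) are each worse than #3 on at least one objective.

#1, #2, #4, #5, #6, #8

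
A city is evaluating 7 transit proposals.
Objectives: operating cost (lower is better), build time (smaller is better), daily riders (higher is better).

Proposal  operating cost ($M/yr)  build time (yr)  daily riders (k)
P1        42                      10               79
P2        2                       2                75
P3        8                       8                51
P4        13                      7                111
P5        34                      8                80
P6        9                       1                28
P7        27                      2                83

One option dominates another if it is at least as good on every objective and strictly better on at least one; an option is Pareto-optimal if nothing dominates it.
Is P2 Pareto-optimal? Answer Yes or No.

Yes

P1: worse on operating cost (42 vs 2).
P3: worse on operating cost (8 vs 2).
P4: worse on operating cost (13 vs 2).
P5: worse on operating cost (34 vs 2).
P6: worse on operating cost (9 vs 2).
P7: worse on operating cost (27 vs 2).
No option is at least as good as P2 on every objective and strictly better on one.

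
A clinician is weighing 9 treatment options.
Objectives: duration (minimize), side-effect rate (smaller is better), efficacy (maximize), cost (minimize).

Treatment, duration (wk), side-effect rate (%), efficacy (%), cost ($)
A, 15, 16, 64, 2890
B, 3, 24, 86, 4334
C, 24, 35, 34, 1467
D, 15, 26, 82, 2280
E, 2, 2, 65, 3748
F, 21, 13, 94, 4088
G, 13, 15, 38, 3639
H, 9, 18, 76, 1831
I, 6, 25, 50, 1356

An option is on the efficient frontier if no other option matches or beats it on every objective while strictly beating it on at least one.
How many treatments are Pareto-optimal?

A: not dominated.
B: not dominated.
C: dominated by I (duration 6≤24, side-effect rate 25≤35, efficacy 50≥34, cost 1356≤1467).
D: not dominated.
E: not dominated (best duration).
F: not dominated (best efficacy).
G: not dominated.
H: not dominated.
I: not dominated (best cost).
Pareto-optimal: A, B, D, E, F, G, H, I → 8.

8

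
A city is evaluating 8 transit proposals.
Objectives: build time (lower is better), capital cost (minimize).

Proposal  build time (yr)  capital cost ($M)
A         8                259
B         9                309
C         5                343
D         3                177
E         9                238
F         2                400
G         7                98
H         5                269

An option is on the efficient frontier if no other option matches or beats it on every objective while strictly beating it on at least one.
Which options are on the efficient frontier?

A: dominated by D (build time 3≤8, capital cost 177≤259).
B: dominated by A (build time 8≤9, capital cost 259≤309).
C: dominated by D (build time 3≤5, capital cost 177≤343).
D: not dominated.
E: dominated by D (build time 3≤9, capital cost 177≤238).
F: not dominated (best build time).
G: not dominated (best capital cost).
H: dominated by D (build time 3≤5, capital cost 177≤269).

D, F, G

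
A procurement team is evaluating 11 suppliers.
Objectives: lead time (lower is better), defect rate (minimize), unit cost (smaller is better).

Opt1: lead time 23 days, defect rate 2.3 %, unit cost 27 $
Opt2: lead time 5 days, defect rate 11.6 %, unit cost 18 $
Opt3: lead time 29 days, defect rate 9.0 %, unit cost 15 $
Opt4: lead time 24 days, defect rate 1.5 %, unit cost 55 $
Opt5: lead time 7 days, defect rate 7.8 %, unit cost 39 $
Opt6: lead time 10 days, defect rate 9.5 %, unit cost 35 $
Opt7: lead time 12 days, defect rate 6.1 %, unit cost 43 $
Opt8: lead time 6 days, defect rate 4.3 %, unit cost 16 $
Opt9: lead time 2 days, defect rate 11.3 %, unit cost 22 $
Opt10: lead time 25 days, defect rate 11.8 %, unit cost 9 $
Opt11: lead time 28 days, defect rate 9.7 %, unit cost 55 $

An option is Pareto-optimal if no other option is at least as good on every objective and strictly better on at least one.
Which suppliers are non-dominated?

Opt1, Opt2, Opt3, Opt4, Opt8, Opt9, Opt10

Opt1: not dominated.
Opt2: not dominated.
Opt3: not dominated.
Opt4: not dominated (best defect rate).
Opt5: dominated by Opt8 (lead time 6≤7, defect rate 4.3≤7.8, unit cost 16≤39).
Opt6: dominated by Opt8 (lead time 6≤10, defect rate 4.3≤9.5, unit cost 16≤35).
Opt7: dominated by Opt8 (lead time 6≤12, defect rate 4.3≤6.1, unit cost 16≤43).
Opt8: not dominated.
Opt9: not dominated (best lead time).
Opt10: not dominated (best unit cost).
Opt11: dominated by Opt1 (lead time 23≤28, defect rate 2.3≤9.7, unit cost 27≤55).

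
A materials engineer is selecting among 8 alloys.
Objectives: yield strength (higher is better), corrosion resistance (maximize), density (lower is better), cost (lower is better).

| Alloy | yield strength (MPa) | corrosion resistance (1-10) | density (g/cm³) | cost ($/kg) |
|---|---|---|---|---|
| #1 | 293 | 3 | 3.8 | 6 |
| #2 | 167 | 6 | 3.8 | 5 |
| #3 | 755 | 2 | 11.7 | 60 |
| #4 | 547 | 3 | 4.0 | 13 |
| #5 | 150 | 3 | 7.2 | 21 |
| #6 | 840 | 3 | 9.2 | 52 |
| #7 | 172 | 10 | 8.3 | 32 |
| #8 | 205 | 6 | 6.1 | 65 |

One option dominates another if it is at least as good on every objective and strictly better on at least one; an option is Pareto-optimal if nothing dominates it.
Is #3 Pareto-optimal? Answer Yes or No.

No

#6 vs #3: yield strength 840≥755, corrosion resistance 3≥2, density 9.2≤11.7, cost 52≤60 — #6 is at least as good on every objective and strictly better on at least one, so #6 dominates #3.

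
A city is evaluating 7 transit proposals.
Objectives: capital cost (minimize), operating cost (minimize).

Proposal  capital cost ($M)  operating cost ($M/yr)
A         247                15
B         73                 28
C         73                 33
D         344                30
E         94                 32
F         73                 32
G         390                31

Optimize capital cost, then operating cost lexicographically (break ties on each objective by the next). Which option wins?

First minimize capital cost: best is 73, kept {B, C, F}.
Then minimize operating cost: best is 28, kept {B}.

B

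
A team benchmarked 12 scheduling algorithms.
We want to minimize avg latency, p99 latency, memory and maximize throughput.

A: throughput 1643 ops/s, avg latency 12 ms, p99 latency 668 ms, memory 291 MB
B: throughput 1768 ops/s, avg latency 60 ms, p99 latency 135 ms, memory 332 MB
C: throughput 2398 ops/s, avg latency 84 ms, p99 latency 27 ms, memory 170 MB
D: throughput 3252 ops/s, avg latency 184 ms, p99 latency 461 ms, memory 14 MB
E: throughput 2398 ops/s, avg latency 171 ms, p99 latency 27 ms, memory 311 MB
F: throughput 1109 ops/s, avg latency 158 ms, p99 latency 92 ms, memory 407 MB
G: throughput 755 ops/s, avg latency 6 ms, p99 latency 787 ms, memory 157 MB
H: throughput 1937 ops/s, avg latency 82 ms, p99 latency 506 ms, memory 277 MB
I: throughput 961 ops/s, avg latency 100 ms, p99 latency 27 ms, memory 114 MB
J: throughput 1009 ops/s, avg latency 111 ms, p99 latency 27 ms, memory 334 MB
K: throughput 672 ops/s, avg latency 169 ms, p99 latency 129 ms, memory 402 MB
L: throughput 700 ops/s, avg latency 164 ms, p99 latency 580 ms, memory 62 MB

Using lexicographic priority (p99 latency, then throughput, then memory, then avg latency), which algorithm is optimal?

C

First minimize p99 latency: best is 27, kept {C, E, I, J}.
Then maximize throughput: best is 2398, kept {C, E}.
Then minimize memory: best is 170, kept {C}.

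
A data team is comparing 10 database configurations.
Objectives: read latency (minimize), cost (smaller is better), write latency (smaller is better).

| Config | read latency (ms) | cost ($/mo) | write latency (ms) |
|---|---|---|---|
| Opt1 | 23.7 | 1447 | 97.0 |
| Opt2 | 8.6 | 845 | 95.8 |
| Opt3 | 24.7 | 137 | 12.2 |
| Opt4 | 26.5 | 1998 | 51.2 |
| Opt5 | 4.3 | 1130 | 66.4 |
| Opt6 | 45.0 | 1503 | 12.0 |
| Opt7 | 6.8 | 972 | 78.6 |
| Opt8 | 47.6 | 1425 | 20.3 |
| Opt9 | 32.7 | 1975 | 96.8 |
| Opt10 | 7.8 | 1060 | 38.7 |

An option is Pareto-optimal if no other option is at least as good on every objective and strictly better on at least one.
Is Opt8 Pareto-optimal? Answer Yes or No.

No

Opt3 vs Opt8: read latency 24.7≤47.6, cost 137≤1425, write latency 12.2≤20.3 — Opt3 is at least as good on every objective and strictly better on at least one, so Opt3 dominates Opt8.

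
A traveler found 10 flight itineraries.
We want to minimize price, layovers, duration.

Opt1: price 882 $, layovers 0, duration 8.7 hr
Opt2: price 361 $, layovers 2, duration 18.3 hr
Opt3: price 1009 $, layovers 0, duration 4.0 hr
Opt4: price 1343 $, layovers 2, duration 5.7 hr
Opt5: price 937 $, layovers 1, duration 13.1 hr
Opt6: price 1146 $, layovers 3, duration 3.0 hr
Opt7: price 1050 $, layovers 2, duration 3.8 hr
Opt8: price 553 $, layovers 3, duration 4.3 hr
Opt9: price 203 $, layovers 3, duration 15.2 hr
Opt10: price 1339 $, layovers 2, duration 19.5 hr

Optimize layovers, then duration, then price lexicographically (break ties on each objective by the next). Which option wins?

First minimize layovers: best is 0, kept {Opt1, Opt3}.
Then minimize duration: best is 4.0, kept {Opt3}.

Opt3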